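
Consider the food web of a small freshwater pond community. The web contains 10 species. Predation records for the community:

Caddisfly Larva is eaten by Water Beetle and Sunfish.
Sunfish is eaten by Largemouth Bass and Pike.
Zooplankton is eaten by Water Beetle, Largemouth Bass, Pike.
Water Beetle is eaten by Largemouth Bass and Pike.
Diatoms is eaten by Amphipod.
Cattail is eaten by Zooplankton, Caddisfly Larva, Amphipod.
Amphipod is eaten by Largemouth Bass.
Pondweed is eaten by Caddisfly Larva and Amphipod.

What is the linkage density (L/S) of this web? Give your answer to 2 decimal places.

L/S = 1.60

There are L = 16 links among S = 10 species.
L/S = 16/10 = 1.6000 ≈ 1.60.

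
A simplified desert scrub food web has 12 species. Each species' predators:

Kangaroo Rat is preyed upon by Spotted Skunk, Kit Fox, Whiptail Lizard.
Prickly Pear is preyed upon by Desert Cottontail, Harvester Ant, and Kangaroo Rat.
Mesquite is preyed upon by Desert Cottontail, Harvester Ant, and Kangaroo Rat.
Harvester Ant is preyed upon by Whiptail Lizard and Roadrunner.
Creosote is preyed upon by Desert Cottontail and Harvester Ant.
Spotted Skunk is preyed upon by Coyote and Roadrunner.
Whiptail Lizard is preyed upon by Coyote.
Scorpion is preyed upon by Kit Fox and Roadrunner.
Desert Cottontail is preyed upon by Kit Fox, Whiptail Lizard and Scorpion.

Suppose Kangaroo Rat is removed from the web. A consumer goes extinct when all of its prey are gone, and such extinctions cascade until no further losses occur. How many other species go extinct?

Remove Kangaroo Rat.
Round 1: Spotted Skunk (all prey gone) → extinct.
No further losses. Total secondary extinctions: 1.

1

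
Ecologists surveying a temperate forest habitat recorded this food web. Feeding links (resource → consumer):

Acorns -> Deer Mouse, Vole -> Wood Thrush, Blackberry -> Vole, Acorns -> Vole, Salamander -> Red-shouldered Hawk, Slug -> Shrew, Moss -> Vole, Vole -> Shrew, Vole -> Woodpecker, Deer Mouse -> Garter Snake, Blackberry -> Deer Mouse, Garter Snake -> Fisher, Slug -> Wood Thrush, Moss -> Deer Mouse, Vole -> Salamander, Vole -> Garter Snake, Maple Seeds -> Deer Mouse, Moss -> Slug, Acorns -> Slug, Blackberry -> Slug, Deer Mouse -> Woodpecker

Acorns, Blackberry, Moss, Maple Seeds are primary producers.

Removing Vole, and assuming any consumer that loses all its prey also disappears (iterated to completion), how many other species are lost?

2

Remove Vole.
Round 1: Salamander (all prey gone) → extinct.
Round 2: Red-shouldered Hawk (all prey gone) → extinct.
No further losses. Total secondary extinctions: 2.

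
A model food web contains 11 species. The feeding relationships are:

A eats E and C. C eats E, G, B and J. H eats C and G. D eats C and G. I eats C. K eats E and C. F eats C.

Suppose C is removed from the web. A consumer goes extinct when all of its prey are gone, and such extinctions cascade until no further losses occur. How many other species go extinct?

2

Remove C.
Round 1: F (all prey gone), I (all prey gone) → extinct.
No further losses. Total secondary extinctions: 2.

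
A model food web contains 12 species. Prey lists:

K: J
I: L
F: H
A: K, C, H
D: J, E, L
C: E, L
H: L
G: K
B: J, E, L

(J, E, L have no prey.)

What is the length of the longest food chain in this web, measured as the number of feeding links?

2 links

One longest chain: J → K → G.
It has 3 species and 2 links.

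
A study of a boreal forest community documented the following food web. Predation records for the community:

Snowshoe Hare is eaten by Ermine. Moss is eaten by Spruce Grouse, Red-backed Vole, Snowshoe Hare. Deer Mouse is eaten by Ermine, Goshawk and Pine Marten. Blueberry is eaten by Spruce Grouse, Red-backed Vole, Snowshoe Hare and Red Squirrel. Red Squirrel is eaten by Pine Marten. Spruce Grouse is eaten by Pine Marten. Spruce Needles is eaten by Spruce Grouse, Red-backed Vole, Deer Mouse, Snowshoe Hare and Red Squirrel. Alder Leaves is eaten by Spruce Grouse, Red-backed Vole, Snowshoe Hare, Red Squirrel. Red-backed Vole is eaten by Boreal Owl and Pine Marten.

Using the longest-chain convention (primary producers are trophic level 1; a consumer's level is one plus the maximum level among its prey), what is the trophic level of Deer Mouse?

Spruce Needles is a producer → level 1.
Deer Mouse eats Spruce Needles → level 2.

Trophic level 2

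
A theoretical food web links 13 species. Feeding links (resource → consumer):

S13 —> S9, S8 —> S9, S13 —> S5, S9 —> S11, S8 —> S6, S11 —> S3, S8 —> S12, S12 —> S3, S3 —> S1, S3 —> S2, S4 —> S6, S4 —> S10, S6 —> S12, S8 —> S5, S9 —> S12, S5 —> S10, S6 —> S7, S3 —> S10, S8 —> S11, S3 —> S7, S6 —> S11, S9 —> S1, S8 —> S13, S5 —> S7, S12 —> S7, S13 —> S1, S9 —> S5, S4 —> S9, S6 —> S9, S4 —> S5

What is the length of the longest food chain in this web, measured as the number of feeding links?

One longest chain: S8 → S6 → S9 → S11 → S3 → S7.
It has 6 species and 5 links.

5 links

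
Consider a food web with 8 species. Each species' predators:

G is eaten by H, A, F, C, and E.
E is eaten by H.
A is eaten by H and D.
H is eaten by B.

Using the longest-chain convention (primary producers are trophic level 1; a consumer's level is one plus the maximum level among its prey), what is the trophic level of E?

Trophic level 2

G is a producer → level 1.
E eats G → level 2.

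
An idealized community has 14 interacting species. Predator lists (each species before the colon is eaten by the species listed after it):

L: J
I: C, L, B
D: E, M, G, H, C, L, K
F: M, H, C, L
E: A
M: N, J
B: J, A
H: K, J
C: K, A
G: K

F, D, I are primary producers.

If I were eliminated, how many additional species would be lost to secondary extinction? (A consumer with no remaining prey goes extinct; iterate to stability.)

1

Remove I.
Round 1: B (all prey gone) → extinct.
No further losses. Total secondary extinctions: 1.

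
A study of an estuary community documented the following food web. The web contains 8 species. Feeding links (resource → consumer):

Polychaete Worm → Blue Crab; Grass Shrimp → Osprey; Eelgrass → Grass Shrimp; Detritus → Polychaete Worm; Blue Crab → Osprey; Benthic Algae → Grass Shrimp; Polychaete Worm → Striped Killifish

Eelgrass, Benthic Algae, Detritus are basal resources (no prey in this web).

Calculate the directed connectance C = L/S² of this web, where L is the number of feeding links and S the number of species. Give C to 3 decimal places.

The web has S = 8 species and L = 7 feeding links.
C = L / S² = 7 / 64 = 0.1094 ≈ 0.109.

C = 0.109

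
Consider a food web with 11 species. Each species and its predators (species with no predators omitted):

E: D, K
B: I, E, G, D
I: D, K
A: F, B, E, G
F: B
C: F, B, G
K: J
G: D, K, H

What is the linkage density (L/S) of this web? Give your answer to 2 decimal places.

There are L = 20 links among S = 11 species.
L/S = 20/11 = 1.8182 ≈ 1.82.

L/S = 1.82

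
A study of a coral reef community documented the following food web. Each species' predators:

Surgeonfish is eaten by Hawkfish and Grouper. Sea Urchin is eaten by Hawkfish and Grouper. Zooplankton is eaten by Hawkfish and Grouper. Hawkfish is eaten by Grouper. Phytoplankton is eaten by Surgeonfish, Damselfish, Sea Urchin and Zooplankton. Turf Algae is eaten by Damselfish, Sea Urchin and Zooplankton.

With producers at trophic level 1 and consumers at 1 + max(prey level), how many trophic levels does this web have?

Producers (level 1): Phytoplankton, Turf Algae.
Phytoplankton → Surgeonfish → Hawkfish → Grouper gives Grouper level 4.
No species has a prey at level 4, so no species reaches level 5.

4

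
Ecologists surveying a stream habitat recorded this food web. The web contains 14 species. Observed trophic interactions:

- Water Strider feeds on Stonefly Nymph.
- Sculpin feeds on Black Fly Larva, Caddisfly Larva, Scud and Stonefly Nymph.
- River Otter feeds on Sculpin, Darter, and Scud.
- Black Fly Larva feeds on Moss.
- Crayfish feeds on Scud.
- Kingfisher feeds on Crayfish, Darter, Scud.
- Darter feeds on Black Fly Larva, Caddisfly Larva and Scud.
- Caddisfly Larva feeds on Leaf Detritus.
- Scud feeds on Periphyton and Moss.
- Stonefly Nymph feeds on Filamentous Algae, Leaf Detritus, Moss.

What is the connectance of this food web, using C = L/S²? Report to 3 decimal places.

C = 0.112

The web has S = 14 species and L = 22 feeding links.
C = L / S² = 22 / 196 = 0.1122 ≈ 0.112.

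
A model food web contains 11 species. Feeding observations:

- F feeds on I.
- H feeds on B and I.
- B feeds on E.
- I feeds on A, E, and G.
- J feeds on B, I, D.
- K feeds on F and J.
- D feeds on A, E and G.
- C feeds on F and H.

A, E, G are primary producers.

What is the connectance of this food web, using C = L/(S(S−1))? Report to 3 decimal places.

C = 0.155

The web has S = 11 species and L = 17 feeding links.
C = L / (S(S−1)) = 17 / 110 = 0.1545 ≈ 0.155.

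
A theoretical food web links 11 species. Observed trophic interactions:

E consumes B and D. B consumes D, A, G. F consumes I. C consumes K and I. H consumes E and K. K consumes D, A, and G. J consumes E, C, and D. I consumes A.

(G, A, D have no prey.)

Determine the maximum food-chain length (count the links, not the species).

3 links

One longest chain: G → B → E → H.
It has 4 species and 3 links.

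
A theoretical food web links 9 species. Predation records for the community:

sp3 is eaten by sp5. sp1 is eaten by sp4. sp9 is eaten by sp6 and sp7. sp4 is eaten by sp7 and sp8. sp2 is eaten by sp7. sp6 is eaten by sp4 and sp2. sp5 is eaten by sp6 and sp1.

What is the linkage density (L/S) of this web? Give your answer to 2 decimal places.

L/S = 1.22

There are L = 11 links among S = 9 species.
L/S = 11/9 = 1.2222 ≈ 1.22.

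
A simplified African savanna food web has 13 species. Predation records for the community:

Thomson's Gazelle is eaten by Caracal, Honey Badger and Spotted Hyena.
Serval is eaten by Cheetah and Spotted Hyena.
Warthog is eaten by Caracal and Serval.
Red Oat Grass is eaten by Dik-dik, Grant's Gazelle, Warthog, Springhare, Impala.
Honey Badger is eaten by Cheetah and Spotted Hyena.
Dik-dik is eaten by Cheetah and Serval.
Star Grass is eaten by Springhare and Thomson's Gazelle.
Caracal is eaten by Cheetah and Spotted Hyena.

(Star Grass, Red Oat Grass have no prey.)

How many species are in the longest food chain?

One longest chain: Red Oat Grass → Warthog → Caracal → Spotted Hyena.
It has 4 species and 3 links.

4 species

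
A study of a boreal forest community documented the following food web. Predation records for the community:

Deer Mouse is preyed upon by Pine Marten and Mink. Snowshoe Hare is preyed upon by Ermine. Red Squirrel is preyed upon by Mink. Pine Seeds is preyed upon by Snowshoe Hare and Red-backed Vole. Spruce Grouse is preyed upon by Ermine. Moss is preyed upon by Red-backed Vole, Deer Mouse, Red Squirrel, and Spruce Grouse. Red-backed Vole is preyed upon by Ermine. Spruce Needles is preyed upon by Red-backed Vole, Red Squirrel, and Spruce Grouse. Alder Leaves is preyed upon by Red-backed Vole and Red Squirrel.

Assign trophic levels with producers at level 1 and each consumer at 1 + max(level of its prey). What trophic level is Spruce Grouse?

Moss is a producer → level 1.
Spruce Grouse eats Moss (level 1); other prey at levels: Spruce Needles 1 → level 2.

Trophic level 2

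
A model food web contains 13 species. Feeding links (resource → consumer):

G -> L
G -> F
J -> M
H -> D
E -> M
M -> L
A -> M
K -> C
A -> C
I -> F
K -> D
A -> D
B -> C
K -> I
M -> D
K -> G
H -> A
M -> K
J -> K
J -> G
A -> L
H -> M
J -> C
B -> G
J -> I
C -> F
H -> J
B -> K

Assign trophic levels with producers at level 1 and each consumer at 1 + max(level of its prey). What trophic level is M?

H is a producer → level 1.
A eats H → level 2.
M eats A (level 2); other prey at levels: H 1, E 1, J 2 → level 3.

Trophic level 3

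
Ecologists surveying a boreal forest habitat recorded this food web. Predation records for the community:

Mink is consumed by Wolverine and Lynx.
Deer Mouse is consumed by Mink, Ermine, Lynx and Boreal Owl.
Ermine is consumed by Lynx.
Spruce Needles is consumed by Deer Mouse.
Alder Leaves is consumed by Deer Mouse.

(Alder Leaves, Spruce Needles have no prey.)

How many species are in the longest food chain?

4 species

One longest chain: Alder Leaves → Deer Mouse → Mink → Wolverine.
It has 4 species and 3 links.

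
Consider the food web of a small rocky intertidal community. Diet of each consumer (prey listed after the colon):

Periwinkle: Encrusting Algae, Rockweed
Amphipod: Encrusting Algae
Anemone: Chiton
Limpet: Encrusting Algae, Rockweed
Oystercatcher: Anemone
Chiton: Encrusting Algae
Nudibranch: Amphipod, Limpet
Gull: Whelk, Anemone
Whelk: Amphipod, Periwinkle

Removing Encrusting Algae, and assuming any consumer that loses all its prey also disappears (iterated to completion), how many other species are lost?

Remove Encrusting Algae.
Round 1: Chiton (all prey gone), Amphipod (all prey gone) → extinct.
Round 2: Anemone (all prey gone) → extinct.
Round 3: Oystercatcher (all prey gone) → extinct.
No further losses. Total secondary extinctions: 4.

4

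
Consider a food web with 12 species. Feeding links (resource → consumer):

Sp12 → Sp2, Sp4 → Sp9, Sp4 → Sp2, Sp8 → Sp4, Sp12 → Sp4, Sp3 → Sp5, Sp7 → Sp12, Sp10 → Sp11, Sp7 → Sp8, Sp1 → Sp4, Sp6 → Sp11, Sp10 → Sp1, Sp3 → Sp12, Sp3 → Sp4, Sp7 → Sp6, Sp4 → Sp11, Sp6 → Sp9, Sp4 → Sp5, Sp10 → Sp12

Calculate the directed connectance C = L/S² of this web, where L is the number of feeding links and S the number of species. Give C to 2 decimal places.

C = 0.13

The web has S = 12 species and L = 19 feeding links.
C = L / S² = 19 / 144 = 0.1319 ≈ 0.13.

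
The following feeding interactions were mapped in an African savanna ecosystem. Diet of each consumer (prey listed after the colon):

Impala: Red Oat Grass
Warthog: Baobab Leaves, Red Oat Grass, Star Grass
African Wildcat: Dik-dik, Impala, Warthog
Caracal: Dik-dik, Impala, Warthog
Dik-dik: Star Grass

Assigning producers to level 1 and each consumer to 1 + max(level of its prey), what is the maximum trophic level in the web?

3

Producers (level 1): Baobab Leaves, Red Oat Grass, Star Grass.
Star Grass → Dik-dik → Caracal gives Caracal level 3.
No species has a prey at level 3, so no species reaches level 4.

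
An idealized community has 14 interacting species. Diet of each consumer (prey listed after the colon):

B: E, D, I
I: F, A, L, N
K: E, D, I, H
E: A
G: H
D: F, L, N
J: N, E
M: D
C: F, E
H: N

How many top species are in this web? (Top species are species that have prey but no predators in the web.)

6

Top species (has prey, but nothing eats it): J, B, C, G, M, K.
Count: 6.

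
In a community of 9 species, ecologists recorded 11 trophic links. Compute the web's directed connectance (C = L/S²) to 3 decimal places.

C = 0.136

The web has S = 9 species and L = 11 feeding links.
C = L / S² = 11 / 81 = 0.1358 ≈ 0.136.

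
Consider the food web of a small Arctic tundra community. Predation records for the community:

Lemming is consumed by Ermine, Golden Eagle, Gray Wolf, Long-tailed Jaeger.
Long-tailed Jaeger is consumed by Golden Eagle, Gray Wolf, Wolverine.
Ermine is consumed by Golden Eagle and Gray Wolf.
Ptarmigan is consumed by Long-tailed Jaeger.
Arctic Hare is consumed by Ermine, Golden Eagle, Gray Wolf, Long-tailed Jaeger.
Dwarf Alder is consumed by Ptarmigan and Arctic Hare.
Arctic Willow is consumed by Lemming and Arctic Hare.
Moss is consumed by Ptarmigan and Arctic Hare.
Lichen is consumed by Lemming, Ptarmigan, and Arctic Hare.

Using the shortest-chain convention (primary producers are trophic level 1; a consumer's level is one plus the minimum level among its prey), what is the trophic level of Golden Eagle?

Trophic level 3

Arctic Willow is a producer → level 1.
Arctic Hare eats Arctic Willow → level 2.
Golden Eagle eats Arctic Hare → level 3.
No prey of Golden Eagle is below level 2, so 3 is the minimum.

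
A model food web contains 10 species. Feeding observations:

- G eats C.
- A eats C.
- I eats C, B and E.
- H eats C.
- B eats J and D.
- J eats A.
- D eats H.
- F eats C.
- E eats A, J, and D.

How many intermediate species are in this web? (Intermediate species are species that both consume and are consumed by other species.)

6

Intermediate species (has both prey and predators): A, H, D, J, E, B.
Count: 6.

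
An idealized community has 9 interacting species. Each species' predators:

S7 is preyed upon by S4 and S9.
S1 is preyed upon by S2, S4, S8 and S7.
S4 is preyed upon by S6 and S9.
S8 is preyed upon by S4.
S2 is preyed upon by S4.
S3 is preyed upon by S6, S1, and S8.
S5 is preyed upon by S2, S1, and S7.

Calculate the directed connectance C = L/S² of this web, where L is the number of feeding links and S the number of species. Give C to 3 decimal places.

C = 0.198

The web has S = 9 species and L = 16 feeding links.
C = L / S² = 16 / 81 = 0.1975 ≈ 0.198.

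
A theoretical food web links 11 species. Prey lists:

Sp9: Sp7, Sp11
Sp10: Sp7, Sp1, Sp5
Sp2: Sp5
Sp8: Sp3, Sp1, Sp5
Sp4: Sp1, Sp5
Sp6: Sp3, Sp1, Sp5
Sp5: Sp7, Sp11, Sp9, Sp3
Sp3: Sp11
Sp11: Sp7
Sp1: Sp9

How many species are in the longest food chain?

5 species

One longest chain: Sp7 → Sp11 → Sp9 → Sp5 → Sp2.
It has 5 species and 4 links.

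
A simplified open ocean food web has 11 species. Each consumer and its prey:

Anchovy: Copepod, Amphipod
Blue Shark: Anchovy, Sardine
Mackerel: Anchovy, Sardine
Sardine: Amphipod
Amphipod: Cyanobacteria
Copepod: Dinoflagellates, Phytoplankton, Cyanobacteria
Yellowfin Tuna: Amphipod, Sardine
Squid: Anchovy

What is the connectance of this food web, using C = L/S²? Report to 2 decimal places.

The web has S = 11 species and L = 14 feeding links.
C = L / S² = 14 / 121 = 0.1157 ≈ 0.12.

C = 0.12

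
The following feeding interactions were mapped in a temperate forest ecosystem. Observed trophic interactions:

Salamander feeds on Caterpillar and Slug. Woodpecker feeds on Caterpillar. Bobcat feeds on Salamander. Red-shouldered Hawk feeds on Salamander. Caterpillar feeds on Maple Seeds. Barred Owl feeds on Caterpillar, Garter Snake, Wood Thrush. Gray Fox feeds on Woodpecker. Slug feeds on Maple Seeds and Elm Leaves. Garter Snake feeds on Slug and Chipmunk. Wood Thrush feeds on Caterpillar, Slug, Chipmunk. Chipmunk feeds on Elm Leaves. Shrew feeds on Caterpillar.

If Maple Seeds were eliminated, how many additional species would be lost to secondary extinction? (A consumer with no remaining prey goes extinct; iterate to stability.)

4

Remove Maple Seeds.
Round 1: Caterpillar (all prey gone) → extinct.
Round 2: Shrew (all prey gone), Woodpecker (all prey gone) → extinct.
Round 3: Gray Fox (all prey gone) → extinct.
No further losses. Total secondary extinctions: 4.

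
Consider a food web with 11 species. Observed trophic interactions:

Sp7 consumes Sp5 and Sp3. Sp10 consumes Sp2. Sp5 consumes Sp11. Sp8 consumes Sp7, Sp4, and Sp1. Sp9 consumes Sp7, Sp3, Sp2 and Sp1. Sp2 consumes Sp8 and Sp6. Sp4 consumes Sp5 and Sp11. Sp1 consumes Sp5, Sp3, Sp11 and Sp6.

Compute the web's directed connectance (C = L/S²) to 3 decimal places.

The web has S = 11 species and L = 19 feeding links.
C = L / S² = 19 / 121 = 0.1570 ≈ 0.157.

C = 0.157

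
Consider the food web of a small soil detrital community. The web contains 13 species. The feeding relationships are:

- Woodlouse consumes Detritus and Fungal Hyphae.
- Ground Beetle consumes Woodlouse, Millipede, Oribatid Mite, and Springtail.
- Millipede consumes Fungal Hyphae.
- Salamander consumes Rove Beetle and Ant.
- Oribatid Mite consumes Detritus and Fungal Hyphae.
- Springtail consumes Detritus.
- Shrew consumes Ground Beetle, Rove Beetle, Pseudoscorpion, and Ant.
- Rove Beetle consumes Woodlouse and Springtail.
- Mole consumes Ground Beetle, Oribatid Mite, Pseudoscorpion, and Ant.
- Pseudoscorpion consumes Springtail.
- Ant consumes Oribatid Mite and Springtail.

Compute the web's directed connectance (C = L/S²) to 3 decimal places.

The web has S = 13 species and L = 25 feeding links.
C = L / S² = 25 / 169 = 0.1479 ≈ 0.148.

C = 0.148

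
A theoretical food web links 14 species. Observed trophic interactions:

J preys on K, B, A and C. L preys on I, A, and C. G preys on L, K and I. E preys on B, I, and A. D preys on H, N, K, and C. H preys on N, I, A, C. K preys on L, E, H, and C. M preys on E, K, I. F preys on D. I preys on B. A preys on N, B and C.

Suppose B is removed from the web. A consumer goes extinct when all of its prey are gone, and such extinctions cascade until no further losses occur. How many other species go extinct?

Remove B.
Round 1: I (all prey gone) → extinct.
No further losses. Total secondary extinctions: 1.

1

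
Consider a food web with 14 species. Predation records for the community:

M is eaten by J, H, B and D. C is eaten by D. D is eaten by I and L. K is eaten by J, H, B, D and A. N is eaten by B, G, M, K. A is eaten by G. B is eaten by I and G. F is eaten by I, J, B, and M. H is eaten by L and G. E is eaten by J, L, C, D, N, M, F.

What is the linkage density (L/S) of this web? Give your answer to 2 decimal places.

There are L = 32 links among S = 14 species.
L/S = 32/14 = 2.2857 ≈ 2.29.

L/S = 2.29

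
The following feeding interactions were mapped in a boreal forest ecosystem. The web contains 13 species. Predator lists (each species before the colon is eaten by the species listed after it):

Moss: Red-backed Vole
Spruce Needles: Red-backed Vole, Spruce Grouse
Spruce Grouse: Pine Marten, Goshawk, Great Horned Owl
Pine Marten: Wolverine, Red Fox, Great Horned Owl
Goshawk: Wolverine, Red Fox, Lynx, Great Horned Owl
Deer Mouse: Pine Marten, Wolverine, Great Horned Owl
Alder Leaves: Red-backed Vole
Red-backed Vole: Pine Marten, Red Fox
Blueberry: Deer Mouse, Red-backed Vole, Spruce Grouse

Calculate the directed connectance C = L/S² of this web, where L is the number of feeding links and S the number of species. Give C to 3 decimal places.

The web has S = 13 species and L = 22 feeding links.
C = L / S² = 22 / 169 = 0.1302 ≈ 0.130.

C = 0.130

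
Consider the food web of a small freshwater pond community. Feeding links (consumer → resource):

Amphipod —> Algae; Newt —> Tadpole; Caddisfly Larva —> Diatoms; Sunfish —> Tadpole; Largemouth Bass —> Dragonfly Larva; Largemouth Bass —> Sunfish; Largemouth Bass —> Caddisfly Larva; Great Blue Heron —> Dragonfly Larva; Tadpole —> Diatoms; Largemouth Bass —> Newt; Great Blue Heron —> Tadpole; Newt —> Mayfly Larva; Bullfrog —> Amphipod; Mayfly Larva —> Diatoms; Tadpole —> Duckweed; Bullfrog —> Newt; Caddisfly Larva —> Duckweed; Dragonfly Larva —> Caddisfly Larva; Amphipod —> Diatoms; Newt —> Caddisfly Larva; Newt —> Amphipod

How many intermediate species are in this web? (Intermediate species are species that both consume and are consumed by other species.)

7

Intermediate species (has both prey and predators): Caddisfly Larva, Amphipod, Tadpole, Mayfly Larva, Dragonfly Larva, Sunfish, Newt.
Count: 7.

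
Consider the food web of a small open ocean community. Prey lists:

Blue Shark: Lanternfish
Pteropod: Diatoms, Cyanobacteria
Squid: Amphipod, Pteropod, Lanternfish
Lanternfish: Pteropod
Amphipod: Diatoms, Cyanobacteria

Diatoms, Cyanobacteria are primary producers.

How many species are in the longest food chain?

One longest chain: Diatoms → Pteropod → Lanternfish → Squid.
It has 4 species and 3 links.

4 species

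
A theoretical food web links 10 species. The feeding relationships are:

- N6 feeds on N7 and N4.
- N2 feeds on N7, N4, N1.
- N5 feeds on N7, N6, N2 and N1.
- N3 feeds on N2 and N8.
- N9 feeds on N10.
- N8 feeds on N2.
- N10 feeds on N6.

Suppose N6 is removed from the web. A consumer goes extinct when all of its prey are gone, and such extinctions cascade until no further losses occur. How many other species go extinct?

2

Remove N6.
Round 1: N10 (all prey gone) → extinct.
Round 2: N9 (all prey gone) → extinct.
No further losses. Total secondary extinctions: 2.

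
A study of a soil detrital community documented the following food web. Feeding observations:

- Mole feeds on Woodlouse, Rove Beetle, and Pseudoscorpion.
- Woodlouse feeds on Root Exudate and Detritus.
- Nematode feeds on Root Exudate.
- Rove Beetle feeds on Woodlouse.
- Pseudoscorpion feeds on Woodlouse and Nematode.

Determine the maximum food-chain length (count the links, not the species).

3 links

One longest chain: Detritus → Woodlouse → Pseudoscorpion → Mole.
It has 4 species and 3 links.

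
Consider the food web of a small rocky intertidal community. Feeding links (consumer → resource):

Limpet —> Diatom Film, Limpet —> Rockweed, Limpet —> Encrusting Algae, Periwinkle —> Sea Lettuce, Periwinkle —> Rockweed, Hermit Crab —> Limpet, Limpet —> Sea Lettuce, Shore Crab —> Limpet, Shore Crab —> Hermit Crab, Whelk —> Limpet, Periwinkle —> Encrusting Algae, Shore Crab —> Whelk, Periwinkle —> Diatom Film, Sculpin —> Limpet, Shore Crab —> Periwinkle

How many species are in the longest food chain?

One longest chain: Diatom Film → Limpet → Whelk → Shore Crab.
It has 4 species and 3 links.

4 species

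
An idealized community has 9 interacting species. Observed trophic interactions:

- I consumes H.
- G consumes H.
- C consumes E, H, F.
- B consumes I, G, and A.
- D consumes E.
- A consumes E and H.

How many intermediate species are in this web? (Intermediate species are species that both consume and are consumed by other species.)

Intermediate species (has both prey and predators): A, I, G.
Count: 3.

3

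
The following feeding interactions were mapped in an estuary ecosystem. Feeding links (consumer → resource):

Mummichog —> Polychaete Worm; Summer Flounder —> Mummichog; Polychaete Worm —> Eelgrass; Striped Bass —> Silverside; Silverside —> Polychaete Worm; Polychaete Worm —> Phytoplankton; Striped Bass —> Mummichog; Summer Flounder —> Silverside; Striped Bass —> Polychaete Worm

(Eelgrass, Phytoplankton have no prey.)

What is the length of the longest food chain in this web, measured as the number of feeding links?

3 links

One longest chain: Eelgrass → Polychaete Worm → Mummichog → Summer Flounder.
It has 4 species and 3 links.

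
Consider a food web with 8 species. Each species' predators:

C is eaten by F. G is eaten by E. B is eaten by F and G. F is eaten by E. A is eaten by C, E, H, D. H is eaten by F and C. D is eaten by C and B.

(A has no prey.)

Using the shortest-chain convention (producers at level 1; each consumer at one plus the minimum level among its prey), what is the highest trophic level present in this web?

Producers (level 1): A.
Following each consumer down to its lowest-level prey: A → D → B → G (levels 1 through 4).
All prey of G (B 3) are at level 3 or above, so G is at level 1 + 3 = 4.
Every consumer has at least one prey at level 3 or below, so none exceeds level 4.

4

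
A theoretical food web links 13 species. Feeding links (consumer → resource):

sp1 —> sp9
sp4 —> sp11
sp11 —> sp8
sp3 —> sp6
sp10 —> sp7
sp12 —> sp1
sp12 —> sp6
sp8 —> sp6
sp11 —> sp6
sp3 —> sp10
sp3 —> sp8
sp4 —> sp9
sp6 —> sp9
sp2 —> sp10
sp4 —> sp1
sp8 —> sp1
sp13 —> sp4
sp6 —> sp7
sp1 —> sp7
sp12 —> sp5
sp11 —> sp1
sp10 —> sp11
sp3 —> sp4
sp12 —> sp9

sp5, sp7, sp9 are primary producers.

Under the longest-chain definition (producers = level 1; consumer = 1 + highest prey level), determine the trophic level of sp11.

sp7 is a producer → level 1.
sp6 eats sp7 (level 1); other prey at levels: sp9 1 → level 2.
sp8 eats sp6 (level 2); other prey at levels: sp1 2 → level 3.
sp11 eats sp8 (level 3); other prey at levels: sp6 2, sp1 2 → level 4.

Trophic level 4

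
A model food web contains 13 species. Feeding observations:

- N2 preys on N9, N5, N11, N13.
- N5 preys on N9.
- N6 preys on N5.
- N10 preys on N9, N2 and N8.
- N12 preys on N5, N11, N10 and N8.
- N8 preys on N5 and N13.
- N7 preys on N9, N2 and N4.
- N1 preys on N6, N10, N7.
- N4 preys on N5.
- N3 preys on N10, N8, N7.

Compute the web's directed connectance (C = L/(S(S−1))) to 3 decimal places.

C = 0.160

The web has S = 13 species and L = 25 feeding links.
C = L / (S(S−1)) = 25 / 156 = 0.1603 ≈ 0.160.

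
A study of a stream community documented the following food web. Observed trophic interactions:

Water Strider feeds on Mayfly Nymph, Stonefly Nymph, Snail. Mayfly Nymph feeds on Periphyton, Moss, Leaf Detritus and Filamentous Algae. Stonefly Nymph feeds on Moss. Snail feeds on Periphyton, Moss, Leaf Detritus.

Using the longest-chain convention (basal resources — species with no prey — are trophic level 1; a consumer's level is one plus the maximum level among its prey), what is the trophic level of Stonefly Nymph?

Trophic level 2

Moss has no prey (basal) → level 1.
Stonefly Nymph eats Moss → level 2.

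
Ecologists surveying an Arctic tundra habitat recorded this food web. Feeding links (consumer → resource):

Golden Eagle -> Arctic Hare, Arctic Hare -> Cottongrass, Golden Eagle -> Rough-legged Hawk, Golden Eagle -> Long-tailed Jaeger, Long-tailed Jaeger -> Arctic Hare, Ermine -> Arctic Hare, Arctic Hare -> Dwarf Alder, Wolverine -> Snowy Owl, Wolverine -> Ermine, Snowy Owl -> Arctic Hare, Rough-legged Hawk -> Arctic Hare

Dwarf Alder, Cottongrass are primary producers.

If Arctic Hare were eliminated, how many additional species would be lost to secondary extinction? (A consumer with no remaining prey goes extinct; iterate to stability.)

Remove Arctic Hare.
Round 1: Snowy Owl (all prey gone), Ermine (all prey gone), Long-tailed Jaeger (all prey gone), Rough-legged Hawk (all prey gone) → extinct.
Round 2: Golden Eagle (all prey gone), Wolverine (all prey gone) → extinct.
No further losses. Total secondary extinctions: 6.

6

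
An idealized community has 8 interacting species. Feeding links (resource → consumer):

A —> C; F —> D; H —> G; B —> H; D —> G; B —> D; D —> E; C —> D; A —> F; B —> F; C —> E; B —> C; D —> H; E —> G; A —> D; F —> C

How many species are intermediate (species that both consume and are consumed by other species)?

5

Intermediate species (has both prey and predators): F, C, D, H, E.
Count: 5.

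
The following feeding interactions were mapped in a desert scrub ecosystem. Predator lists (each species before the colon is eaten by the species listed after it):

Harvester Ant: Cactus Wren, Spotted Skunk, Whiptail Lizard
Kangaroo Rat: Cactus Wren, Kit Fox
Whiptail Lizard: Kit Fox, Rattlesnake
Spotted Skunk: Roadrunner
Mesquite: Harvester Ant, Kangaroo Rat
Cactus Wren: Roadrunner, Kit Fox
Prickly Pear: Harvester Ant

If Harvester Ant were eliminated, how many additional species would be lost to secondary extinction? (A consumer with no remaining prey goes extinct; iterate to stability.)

3

Remove Harvester Ant.
Round 1: Spotted Skunk (all prey gone), Whiptail Lizard (all prey gone) → extinct.
Round 2: Rattlesnake (all prey gone) → extinct.
No further losses. Total secondary extinctions: 3.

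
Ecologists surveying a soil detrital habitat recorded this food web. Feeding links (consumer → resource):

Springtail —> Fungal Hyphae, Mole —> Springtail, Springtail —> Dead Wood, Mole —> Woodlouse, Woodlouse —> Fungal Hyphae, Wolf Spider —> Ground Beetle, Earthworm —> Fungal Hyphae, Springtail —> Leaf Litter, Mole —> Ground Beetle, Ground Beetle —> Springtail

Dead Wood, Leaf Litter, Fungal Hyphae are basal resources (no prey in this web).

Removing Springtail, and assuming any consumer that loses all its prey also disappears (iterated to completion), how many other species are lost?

2

Remove Springtail.
Round 1: Ground Beetle (all prey gone) → extinct.
Round 2: Wolf Spider (all prey gone) → extinct.
No further losses. Total secondary extinctions: 2.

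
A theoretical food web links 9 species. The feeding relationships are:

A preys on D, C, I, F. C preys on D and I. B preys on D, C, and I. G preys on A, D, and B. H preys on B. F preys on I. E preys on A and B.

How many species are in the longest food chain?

4 species

One longest chain: I → C → B → E.
It has 4 species and 3 links.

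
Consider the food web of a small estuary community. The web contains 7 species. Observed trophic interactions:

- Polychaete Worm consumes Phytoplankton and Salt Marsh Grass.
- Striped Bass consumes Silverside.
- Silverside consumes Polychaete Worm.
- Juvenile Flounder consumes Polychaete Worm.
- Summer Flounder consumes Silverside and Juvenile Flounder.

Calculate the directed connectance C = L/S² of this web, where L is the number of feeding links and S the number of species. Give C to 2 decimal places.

C = 0.14

The web has S = 7 species and L = 7 feeding links.
C = L / S² = 7 / 49 = 0.1429 ≈ 0.14.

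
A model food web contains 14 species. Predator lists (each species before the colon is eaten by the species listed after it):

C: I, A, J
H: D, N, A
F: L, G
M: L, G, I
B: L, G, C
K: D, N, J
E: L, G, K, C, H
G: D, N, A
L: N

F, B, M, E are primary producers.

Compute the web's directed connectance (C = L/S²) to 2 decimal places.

The web has S = 14 species and L = 26 feeding links.
C = L / S² = 26 / 196 = 0.1327 ≈ 0.13.

C = 0.13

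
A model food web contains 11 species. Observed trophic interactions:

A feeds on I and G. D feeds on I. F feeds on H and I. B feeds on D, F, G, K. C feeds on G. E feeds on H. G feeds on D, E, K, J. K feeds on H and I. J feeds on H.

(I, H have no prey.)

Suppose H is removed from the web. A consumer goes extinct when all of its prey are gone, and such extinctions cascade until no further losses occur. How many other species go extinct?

2

Remove H.
Round 1: J (all prey gone), E (all prey gone) → extinct.
No further losses. Total secondary extinctions: 2.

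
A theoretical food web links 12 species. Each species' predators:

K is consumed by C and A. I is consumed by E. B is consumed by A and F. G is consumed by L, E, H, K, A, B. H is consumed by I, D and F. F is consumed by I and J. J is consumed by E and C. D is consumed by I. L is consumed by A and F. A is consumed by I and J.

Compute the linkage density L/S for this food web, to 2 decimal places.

L/S = 1.92

There are L = 23 links among S = 12 species.
L/S = 23/12 = 1.9167 ≈ 1.92.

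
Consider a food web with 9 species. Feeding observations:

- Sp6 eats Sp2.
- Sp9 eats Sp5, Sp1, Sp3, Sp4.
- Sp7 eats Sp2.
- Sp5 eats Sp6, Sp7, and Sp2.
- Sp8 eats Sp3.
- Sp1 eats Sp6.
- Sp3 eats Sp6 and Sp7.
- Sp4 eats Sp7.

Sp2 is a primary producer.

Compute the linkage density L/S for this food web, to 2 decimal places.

L/S = 1.56

There are L = 14 links among S = 9 species.
L/S = 14/9 = 1.5556 ≈ 1.56.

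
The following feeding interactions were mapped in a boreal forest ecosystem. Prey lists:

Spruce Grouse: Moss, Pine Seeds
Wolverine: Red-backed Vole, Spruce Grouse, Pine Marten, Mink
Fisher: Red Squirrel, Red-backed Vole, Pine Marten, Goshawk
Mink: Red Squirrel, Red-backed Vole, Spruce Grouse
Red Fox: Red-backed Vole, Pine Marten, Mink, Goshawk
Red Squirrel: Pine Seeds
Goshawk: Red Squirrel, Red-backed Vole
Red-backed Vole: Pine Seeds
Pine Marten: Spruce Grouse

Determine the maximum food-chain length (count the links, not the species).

One longest chain: Moss → Spruce Grouse → Pine Marten → Red Fox.
It has 4 species and 3 links.

3 links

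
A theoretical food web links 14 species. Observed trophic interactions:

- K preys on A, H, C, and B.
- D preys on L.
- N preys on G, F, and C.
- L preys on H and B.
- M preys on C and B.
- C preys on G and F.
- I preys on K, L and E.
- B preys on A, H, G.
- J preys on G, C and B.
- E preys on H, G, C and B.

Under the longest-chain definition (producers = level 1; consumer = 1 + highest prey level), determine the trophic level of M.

Trophic level 3

A is a producer → level 1.
B eats A (level 1); other prey at levels: H 1, G 1 → level 2.
M eats B (level 2); other prey at levels: C 2 → level 3.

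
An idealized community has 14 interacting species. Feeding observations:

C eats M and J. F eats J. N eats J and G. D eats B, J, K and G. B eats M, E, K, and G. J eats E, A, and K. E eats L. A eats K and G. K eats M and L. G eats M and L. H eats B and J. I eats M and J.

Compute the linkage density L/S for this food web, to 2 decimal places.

There are L = 27 links among S = 14 species.
L/S = 27/14 = 1.9286 ≈ 1.93.

L/S = 1.93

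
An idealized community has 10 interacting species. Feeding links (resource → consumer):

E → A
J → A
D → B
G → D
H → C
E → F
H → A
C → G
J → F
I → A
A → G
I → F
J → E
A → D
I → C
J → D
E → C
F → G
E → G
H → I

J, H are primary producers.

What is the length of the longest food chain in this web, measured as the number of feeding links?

One longest chain: J → E → A → G → D → B.
It has 6 species and 5 links.

5 links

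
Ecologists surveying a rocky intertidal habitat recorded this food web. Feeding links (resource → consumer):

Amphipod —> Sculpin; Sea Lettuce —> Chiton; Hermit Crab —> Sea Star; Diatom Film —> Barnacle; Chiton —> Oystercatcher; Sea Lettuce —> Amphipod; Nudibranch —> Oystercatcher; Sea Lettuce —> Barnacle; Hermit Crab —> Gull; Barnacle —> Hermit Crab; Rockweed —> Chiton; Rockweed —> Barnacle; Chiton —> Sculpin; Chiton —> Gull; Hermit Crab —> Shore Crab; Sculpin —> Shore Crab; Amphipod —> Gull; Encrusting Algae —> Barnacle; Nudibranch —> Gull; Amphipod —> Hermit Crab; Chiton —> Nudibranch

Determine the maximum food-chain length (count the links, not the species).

3 links

One longest chain: Sea Lettuce → Amphipod → Hermit Crab → Sea Star.
It has 4 species and 3 links.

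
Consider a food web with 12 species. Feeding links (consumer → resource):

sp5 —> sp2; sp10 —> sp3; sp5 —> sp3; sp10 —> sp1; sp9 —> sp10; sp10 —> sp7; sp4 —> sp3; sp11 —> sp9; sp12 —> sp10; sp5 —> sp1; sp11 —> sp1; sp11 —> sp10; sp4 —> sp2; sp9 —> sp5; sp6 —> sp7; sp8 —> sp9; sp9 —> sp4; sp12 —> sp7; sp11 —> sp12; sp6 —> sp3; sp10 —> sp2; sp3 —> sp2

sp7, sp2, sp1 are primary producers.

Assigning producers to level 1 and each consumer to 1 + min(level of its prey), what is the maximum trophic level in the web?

Producers (level 1): sp7, sp2, sp1.
Following each consumer down to its lowest-level prey: sp2 → sp4 → sp9 → sp8 (levels 1 through 4).
All prey of sp8 (sp9 3) are at level 3 or above, so sp8 is at level 1 + 3 = 4.
Every consumer has at least one prey at level 3 or below, so none exceeds level 4.

4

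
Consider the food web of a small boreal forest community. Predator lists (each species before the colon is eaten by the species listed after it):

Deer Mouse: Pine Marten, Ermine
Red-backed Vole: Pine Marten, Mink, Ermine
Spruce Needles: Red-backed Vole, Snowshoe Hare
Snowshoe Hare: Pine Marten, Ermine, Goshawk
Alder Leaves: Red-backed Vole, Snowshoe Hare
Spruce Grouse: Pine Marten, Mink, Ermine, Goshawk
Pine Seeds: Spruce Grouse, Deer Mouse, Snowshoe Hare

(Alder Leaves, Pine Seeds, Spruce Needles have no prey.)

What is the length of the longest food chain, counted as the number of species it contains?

One longest chain: Pine Seeds → Spruce Grouse → Pine Marten.
It has 3 species and 2 links.

3 species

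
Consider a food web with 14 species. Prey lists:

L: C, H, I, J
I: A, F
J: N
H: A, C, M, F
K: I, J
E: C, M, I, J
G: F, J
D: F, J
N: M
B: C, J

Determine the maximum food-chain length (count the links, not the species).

One longest chain: M → N → J → E.
It has 4 species and 3 links.

3 links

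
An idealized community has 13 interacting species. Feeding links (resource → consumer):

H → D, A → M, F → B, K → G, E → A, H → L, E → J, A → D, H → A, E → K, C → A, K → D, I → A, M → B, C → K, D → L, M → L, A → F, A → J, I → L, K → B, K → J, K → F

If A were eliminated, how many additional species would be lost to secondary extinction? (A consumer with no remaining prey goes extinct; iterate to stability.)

Remove A.
Round 1: M (all prey gone) → extinct.
No further losses. Total secondary extinctions: 1.

1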